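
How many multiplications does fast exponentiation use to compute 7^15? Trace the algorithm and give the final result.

Computing 7^15 by squaring (build up from 7^1; each line after the first costs one multiplication):

7^1 = 7
7^2 = (7^1)^2 = 7^2 = 49
7^3 = 7 * 7^2 = 7 * 49 = 343
7^6 = (7^3)^2 = 343^2 = 117649
7^7 = 7 * 7^6 = 7 * 117649 = 823543
7^14 = (7^7)^2 = 823543^2 = 678223072849
7^15 = 7 * 7^14 = 7 * 678223072849 = 4747561509943

Result: 4747561509943
Multiplications needed: 6 (6 lines after 7^1)

7^15 = 4747561509943. Using exponentiation by squaring, this requires 6 multiplications. The key idea: if the exponent is even, square the half-power; if odd, multiply by the base once.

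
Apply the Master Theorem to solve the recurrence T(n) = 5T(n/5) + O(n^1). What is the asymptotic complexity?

Master Theorem for T(n) = 5T(n/5) + O(n^1):

a = 5, b = 5, c = 1
log_b(a) = log_5(5) = 1.0000

Case 2: c = 1 = log_5(5) = 1.0000
T(n) = O(n^1 log n) = O(n log n)

For T(n) = 5T(n/5) + O(n^1): log_5(5) = 1.0000. This is Case 2 of the Master Theorem (c = log_b(a), equal work at all levels), giving O(n log n).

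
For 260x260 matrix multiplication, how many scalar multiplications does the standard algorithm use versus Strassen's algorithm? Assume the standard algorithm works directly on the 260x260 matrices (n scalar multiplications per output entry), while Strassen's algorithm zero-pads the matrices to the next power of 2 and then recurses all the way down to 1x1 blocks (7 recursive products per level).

Matrix multiplication for 260x260 matrices:

Strassen's algorithm requires power-of-2 dimensions. Pad 260x260 to 512x512 (next power of 2).

Standard algorithm: 260^3 = 17576000 multiplications
Strassen's algorithm: 7^(log2(512)) = 7^9 = 40353607 multiplications
Difference: 17576000 - 40353607 = -22777607 (Strassen uses MORE here due to padding overhead — for small or just-over-power-of-2 n, padding can outweigh the per-level savings)

Standard: 17576000 multiplications (260^3). Strassen: 40353607 multiplications (7^9, after padding to 512x512). Strassen reduces 8 recursive multiplications to 7 at each level.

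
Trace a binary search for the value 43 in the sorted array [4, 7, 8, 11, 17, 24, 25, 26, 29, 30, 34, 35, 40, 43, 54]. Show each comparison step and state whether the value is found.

Binary search for 43 in [4, 7, 8, 11, 17, 24, 25, 26, 29, 30, 34, 35, 40, 43, 54]:

lo=0, hi=14, mid=7, arr[mid]=26 -> 26 < 43, search right half
lo=8, hi=14, mid=11, arr[mid]=35 -> 35 < 43, search right half
lo=12, hi=14, mid=13, arr[mid]=43 -> Found target at index 13!

Binary search finds 43 at index 13 after 3 comparisons. The search repeatedly halves the search space by comparing with the middle element.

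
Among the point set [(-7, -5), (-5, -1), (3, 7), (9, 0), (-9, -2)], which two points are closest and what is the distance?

Computing all pairwise distances among 5 points:

d((-7, -5), (-5, -1)) = 4.4721
d((-7, -5), (3, 7)) = 15.6205
d((-7, -5), (9, 0)) = 16.7631
d((-7, -5), (-9, -2)) = 3.6056 <-- minimum
d((-5, -1), (3, 7)) = 11.3137
d((-5, -1), (9, 0)) = 14.0357
d((-5, -1), (-9, -2)) = 4.1231
d((3, 7), (9, 0)) = 9.2195
d((3, 7), (-9, -2)) = 15.0
d((9, 0), (-9, -2)) = 18.1108

Closest pair: (-7, -5) and (-9, -2) with distance 3.6056

The closest pair is (-7, -5) and (-9, -2) with Euclidean distance 3.6056. For 5 points, brute-force pairwise comparison is shown above. For large n, the divide-and-conquer algorithm (sort by x, recurse on halves, check the dividing strip) achieves O(n log n).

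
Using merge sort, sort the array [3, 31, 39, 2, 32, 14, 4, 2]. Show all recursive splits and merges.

Merge sort trace:

Split: [3, 31, 39, 2, 32, 14, 4, 2] -> [3, 31, 39, 2] and [32, 14, 4, 2]
  Split: [3, 31, 39, 2] -> [3, 31] and [39, 2]
    Split: [3, 31] -> [3] and [31]
    Merge: [3] + [31] -> [3, 31]
    Split: [39, 2] -> [39] and [2]
    Merge: [39] + [2] -> [2, 39]
  Merge: [3, 31] + [2, 39] -> [2, 3, 31, 39]
  Split: [32, 14, 4, 2] -> [32, 14] and [4, 2]
    Split: [32, 14] -> [32] and [14]
    Merge: [32] + [14] -> [14, 32]
    Split: [4, 2] -> [4] and [2]
    Merge: [4] + [2] -> [2, 4]
  Merge: [14, 32] + [2, 4] -> [2, 4, 14, 32]
Merge: [2, 3, 31, 39] + [2, 4, 14, 32] -> [2, 2, 3, 4, 14, 31, 32, 39]

Final sorted array: [2, 2, 3, 4, 14, 31, 32, 39]

The merge sort proceeds by recursively splitting the array and merging sorted halves.
After all merges, the sorted array is [2, 2, 3, 4, 14, 31, 32, 39].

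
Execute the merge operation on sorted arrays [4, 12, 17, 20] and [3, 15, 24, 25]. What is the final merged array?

Merging process:

Compare 4 vs 3: take 3 from right. Merged: [3]
Compare 4 vs 15: take 4 from left. Merged: [3, 4]
Compare 12 vs 15: take 12 from left. Merged: [3, 4, 12]
Compare 17 vs 15: take 15 from right. Merged: [3, 4, 12, 15]
Compare 17 vs 24: take 17 from left. Merged: [3, 4, 12, 15, 17]
Compare 20 vs 24: take 20 from left. Merged: [3, 4, 12, 15, 17, 20]
Append remaining from right: [24, 25]. Merged: [3, 4, 12, 15, 17, 20, 24, 25]

Final merged array: [3, 4, 12, 15, 17, 20, 24, 25]
Total comparisons: 6

The merged array is [3, 4, 12, 15, 17, 20, 24, 25], requiring 6 comparisons. The merge step runs in O(n) time where n is the total number of elements.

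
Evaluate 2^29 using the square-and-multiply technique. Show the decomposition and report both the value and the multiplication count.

Computing 2^29 by squaring (build up from 2^1; each line after the first costs one multiplication):

2^1 = 2
2^2 = (2^1)^2 = 2^2 = 4
2^3 = 2 * 2^2 = 2 * 4 = 8
2^6 = (2^3)^2 = 8^2 = 64
2^7 = 2 * 2^6 = 2 * 64 = 128
2^14 = (2^7)^2 = 128^2 = 16384
2^28 = (2^14)^2 = 16384^2 = 268435456
2^29 = 2 * 2^28 = 2 * 268435456 = 536870912

Result: 536870912
Multiplications needed: 7 (7 lines after 2^1)

2^29 = 536870912. Using exponentiation by squaring, this requires 7 multiplications. The key idea: if the exponent is even, square the half-power; if odd, multiply by the base once.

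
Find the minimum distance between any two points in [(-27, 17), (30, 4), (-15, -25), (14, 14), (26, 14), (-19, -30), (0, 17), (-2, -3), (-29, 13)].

Computing all pairwise distances among 9 points:

d((-27, 17), (30, 4)) = 58.4637
d((-27, 17), (-15, -25)) = 43.6807
d((-27, 17), (14, 14)) = 41.1096
d((-27, 17), (26, 14)) = 53.0848
d((-27, 17), (-19, -30)) = 47.676
d((-27, 17), (0, 17)) = 27.0
d((-27, 17), (-2, -3)) = 32.0156
d((-27, 17), (-29, 13)) = 4.4721 <-- minimum
d((30, 4), (-15, -25)) = 53.535
d((30, 4), (14, 14)) = 18.868
d((30, 4), (26, 14)) = 10.7703
d((30, 4), (-19, -30)) = 59.6406
d((30, 4), (0, 17)) = 32.6956
d((30, 4), (-2, -3)) = 32.7567
d((30, 4), (-29, 13)) = 59.6825
d((-15, -25), (14, 14)) = 48.6004
d((-15, -25), (26, 14)) = 56.5862
d((-15, -25), (-19, -30)) = 6.4031
d((-15, -25), (0, 17)) = 44.5982
d((-15, -25), (-2, -3)) = 25.5539
d((-15, -25), (-29, 13)) = 40.4969
d((14, 14), (26, 14)) = 12.0
d((14, 14), (-19, -30)) = 55.0
d((14, 14), (0, 17)) = 14.3178
d((14, 14), (-2, -3)) = 23.3452
d((14, 14), (-29, 13)) = 43.0116
d((26, 14), (-19, -30)) = 62.9365
d((26, 14), (0, 17)) = 26.1725
d((26, 14), (-2, -3)) = 32.7567
d((26, 14), (-29, 13)) = 55.0091
d((-19, -30), (0, 17)) = 50.6952
d((-19, -30), (-2, -3)) = 31.9061
d((-19, -30), (-29, 13)) = 44.1475
d((0, 17), (-2, -3)) = 20.0998
d((0, 17), (-29, 13)) = 29.2746
d((-2, -3), (-29, 13)) = 31.3847

Closest pair: (-27, 17) and (-29, 13) with distance 4.4721

The closest pair is (-27, 17) and (-29, 13) with Euclidean distance 4.4721. For 9 points, brute-force pairwise comparison is shown above. For large n, the divide-and-conquer algorithm (sort by x, recurse on halves, check the dividing strip) achieves O(n log n).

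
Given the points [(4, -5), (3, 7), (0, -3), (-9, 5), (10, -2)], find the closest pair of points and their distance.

Computing all pairwise distances among 5 points:

d((4, -5), (3, 7)) = 12.0416
d((4, -5), (0, -3)) = 4.4721 <-- minimum
d((4, -5), (-9, 5)) = 16.4012
d((4, -5), (10, -2)) = 6.7082
d((3, 7), (0, -3)) = 10.4403
d((3, 7), (-9, 5)) = 12.1655
d((3, 7), (10, -2)) = 11.4018
d((0, -3), (-9, 5)) = 12.0416
d((0, -3), (10, -2)) = 10.0499
d((-9, 5), (10, -2)) = 20.2485

Closest pair: (4, -5) and (0, -3) with distance 4.4721

The closest pair is (4, -5) and (0, -3) with Euclidean distance 4.4721. For 5 points, brute-force pairwise comparison is shown above. For large n, the divide-and-conquer algorithm (sort by x, recurse on halves, check the dividing strip) achieves O(n log n).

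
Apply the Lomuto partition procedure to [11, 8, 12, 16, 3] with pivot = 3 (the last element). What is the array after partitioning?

Lomuto partition with pivot = 3:

Initial array: [11, 8, 12, 16, 3]

arr[0]=11 > 3: no swap
arr[1]=8 > 3: no swap
arr[2]=12 > 3: no swap
arr[3]=16 > 3: no swap

Place pivot at position 0: [3, 8, 12, 16, 11]
Pivot position: 0

After partitioning with pivot 3, the array becomes [3, 8, 12, 16, 11]. The pivot is placed at index 0. All elements to the left of the pivot are <= 3, and all elements to the right are > 3.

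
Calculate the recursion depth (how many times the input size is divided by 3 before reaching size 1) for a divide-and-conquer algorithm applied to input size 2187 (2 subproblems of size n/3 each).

For divide and conquer with division factor 3:

Problem sizes at each level:
Level 0: 2187
Level 1: 729
Level 2: 243
Level 3: 81
Level 4: 27
Level 5: 9
Level 6: 3
Level 7: 1

The root is level 0 and the size-1 base case is level 7 (the tree spans levels 0 through 7, i.e. 8 levels counting the root), so the depth is the number of divisions: log_3(2187) = 7

The recursion tree depth is log_3(2187) = 7. At each level, the problem size is divided by 3, so it takes 7 divisions to reduce to a base case of size 1. The algorithm makes 2 recursive calls at each level.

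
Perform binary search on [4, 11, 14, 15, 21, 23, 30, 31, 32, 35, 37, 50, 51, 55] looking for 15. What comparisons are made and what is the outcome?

Binary search for 15 in [4, 11, 14, 15, 21, 23, 30, 31, 32, 35, 37, 50, 51, 55]:

lo=0, hi=13, mid=6, arr[mid]=30 -> 30 > 15, search left half
lo=0, hi=5, mid=2, arr[mid]=14 -> 14 < 15, search right half
lo=3, hi=5, mid=4, arr[mid]=21 -> 21 > 15, search left half
lo=3, hi=3, mid=3, arr[mid]=15 -> Found target at index 3!

Binary search finds 15 at index 3 after 4 comparisons. The search repeatedly halves the search space by comparing with the middle element.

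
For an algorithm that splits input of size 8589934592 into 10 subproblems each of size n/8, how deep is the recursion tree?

For divide and conquer with division factor 8:

Problem sizes at each level:
Level 0: 8589934592
Level 1: 1073741824
Level 2: 134217728
Level 3: 16777216
Level 4: 2097152
Level 5: 262144
Level 6: 32768
Level 7: 4096
Level 8: 512
Level 9: 64
Level 10: 8
Level 11: 1

The root is level 0 and the size-1 base case is level 11 (the tree spans levels 0 through 11, i.e. 12 levels counting the root), so the depth is the number of divisions: log_8(8589934592) = 11

The recursion tree depth is log_8(8589934592) = 11. At each level, the problem size is divided by 8, so it takes 11 divisions to reduce to a base case of size 1. The algorithm makes 10 recursive calls at each level.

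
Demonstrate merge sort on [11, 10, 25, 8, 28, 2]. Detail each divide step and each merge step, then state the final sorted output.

Merge sort trace:

Split: [11, 10, 25, 8, 28, 2] -> [11, 10, 25] and [8, 28, 2]
  Split: [11, 10, 25] -> [11] and [10, 25]
    Split: [10, 25] -> [10] and [25]
    Merge: [10] + [25] -> [10, 25]
  Merge: [11] + [10, 25] -> [10, 11, 25]
  Split: [8, 28, 2] -> [8] and [28, 2]
    Split: [28, 2] -> [28] and [2]
    Merge: [28] + [2] -> [2, 28]
  Merge: [8] + [2, 28] -> [2, 8, 28]
Merge: [10, 11, 25] + [2, 8, 28] -> [2, 8, 10, 11, 25, 28]

Final sorted array: [2, 8, 10, 11, 25, 28]

The merge sort proceeds by recursively splitting the array and merging sorted halves.
After all merges, the sorted array is [2, 8, 10, 11, 25, 28].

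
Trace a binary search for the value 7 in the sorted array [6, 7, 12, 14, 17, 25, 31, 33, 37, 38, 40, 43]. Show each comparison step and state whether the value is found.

Binary search for 7 in [6, 7, 12, 14, 17, 25, 31, 33, 37, 38, 40, 43]:

lo=0, hi=11, mid=5, arr[mid]=25 -> 25 > 7, search left half
lo=0, hi=4, mid=2, arr[mid]=12 -> 12 > 7, search left half
lo=0, hi=1, mid=0, arr[mid]=6 -> 6 < 7, search right half
lo=1, hi=1, mid=1, arr[mid]=7 -> Found target at index 1!

Binary search finds 7 at index 1 after 4 comparisons. The search repeatedly halves the search space by comparing with the middle element.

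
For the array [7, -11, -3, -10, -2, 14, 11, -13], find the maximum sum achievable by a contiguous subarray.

Using Kadane's algorithm on [7, -11, -3, -10, -2, 14, 11, -13]:

Scanning through the array:
Position 1 (value -11): max_ending_here = -4, max_so_far = 7
Position 2 (value -3): max_ending_here = -3, max_so_far = 7
Position 3 (value -10): max_ending_here = -10, max_so_far = 7
Position 4 (value -2): max_ending_here = -2, max_so_far = 7
Position 5 (value 14): max_ending_here = 14, max_so_far = 14
Position 6 (value 11): max_ending_here = 25, max_so_far = 25
Position 7 (value -13): max_ending_here = 12, max_so_far = 25

Maximum subarray: [14, 11]
Maximum sum: 25

The maximum subarray is [14, 11] with sum 25. This subarray runs from index 5 to index 6.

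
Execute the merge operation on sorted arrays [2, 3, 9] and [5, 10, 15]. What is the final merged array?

Merging process:

Compare 2 vs 5: take 2 from left. Merged: [2]
Compare 3 vs 5: take 3 from left. Merged: [2, 3]
Compare 9 vs 5: take 5 from right. Merged: [2, 3, 5]
Compare 9 vs 10: take 9 from left. Merged: [2, 3, 5, 9]
Append remaining from right: [10, 15]. Merged: [2, 3, 5, 9, 10, 15]

Final merged array: [2, 3, 5, 9, 10, 15]
Total comparisons: 4

The merged array is [2, 3, 5, 9, 10, 15], requiring 4 comparisons. The merge step runs in O(n) time where n is the total number of elements.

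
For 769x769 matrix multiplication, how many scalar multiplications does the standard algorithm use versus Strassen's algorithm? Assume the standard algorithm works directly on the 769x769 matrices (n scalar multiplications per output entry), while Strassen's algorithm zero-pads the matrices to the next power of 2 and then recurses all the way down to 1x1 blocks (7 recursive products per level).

Matrix multiplication for 769x769 matrices:

Strassen's algorithm requires power-of-2 dimensions. Pad 769x769 to 1024x1024 (next power of 2).

Standard algorithm: 769^3 = 454756609 multiplications
Strassen's algorithm: 7^(log2(1024)) = 7^10 = 282475249 multiplications
Savings: 454756609 - 282475249 = 172281360 multiplications

Standard: 454756609 multiplications (769^3). Strassen: 282475249 multiplications (7^10, after padding to 1024x1024). Strassen reduces 8 recursive multiplications to 7 at each level.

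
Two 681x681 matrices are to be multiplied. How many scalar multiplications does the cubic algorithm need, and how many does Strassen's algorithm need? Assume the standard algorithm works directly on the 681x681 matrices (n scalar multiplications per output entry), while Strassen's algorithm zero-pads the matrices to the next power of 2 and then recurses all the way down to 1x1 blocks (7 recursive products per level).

Matrix multiplication for 681x681 matrices:

Strassen's algorithm requires power-of-2 dimensions. Pad 681x681 to 1024x1024 (next power of 2).

Standard algorithm: 681^3 = 315821241 multiplications
Strassen's algorithm: 7^(log2(1024)) = 7^10 = 282475249 multiplications
Savings: 315821241 - 282475249 = 33345992 multiplications

Standard: 315821241 multiplications (681^3). Strassen: 282475249 multiplications (7^10, after padding to 1024x1024). Strassen reduces 8 recursive multiplications to 7 at each level.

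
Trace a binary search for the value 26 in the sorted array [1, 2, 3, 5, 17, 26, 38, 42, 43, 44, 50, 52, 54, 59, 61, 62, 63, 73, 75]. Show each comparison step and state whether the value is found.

Binary search for 26 in [1, 2, 3, 5, 17, 26, 38, 42, 43, 44, 50, 52, 54, 59, 61, 62, 63, 73, 75]:

lo=0, hi=18, mid=9, arr[mid]=44 -> 44 > 26, search left half
lo=0, hi=8, mid=4, arr[mid]=17 -> 17 < 26, search right half
lo=5, hi=8, mid=6, arr[mid]=38 -> 38 > 26, search left half
lo=5, hi=5, mid=5, arr[mid]=26 -> Found target at index 5!

Binary search finds 26 at index 5 after 4 comparisons. The search repeatedly halves the search space by comparing with the middle element.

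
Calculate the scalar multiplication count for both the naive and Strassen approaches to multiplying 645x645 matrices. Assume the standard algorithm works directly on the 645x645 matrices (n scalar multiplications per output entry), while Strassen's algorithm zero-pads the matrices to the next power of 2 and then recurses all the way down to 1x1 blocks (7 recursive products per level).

Matrix multiplication for 645x645 matrices:

Strassen's algorithm requires power-of-2 dimensions. Pad 645x645 to 1024x1024 (next power of 2).

Standard algorithm: 645^3 = 268336125 multiplications
Strassen's algorithm: 7^(log2(1024)) = 7^10 = 282475249 multiplications
Difference: 268336125 - 282475249 = -14139124 (Strassen uses MORE here due to padding overhead — for small or just-over-power-of-2 n, padding can outweigh the per-level savings)

Standard: 268336125 multiplications (645^3). Strassen: 282475249 multiplications (7^10, after padding to 1024x1024). Strassen reduces 8 recursive multiplications to 7 at each level.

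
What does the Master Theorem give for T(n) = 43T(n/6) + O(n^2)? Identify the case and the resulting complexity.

Master Theorem for T(n) = 43T(n/6) + O(n^2):

a = 43, b = 6, c = 2
log_b(a) = log_6(43) = 2.0992

Case 1: c = 2 < log_6(43) = 2.0992
T(n) = O(n^(log_6 43))

For T(n) = 43T(n/6) + O(n^2): log_6(43) = 2.0992. This is Case 1 of the Master Theorem (c < log_b(a), work dominated by leaves), giving O(n^(log_6 43)).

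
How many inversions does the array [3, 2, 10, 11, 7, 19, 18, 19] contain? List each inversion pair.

Finding inversions in [3, 2, 10, 11, 7, 19, 18, 19]:

(0, 1): arr[0]=3 > arr[1]=2
(2, 4): arr[2]=10 > arr[4]=7
(3, 4): arr[3]=11 > arr[4]=7
(5, 6): arr[5]=19 > arr[6]=18

Total inversions: 4

The array has 4 inversion(s): (0,1), (2,4), (3,4), (5,6). Each pair (i,j) satisfies i < j and arr[i] > arr[j].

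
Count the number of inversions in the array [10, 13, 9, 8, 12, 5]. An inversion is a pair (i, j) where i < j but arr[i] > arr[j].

Finding inversions in [10, 13, 9, 8, 12, 5]:

(0, 2): arr[0]=10 > arr[2]=9
(0, 3): arr[0]=10 > arr[3]=8
(0, 5): arr[0]=10 > arr[5]=5
(1, 2): arr[1]=13 > arr[2]=9
(1, 3): arr[1]=13 > arr[3]=8
(1, 4): arr[1]=13 > arr[4]=12
(1, 5): arr[1]=13 > arr[5]=5
(2, 3): arr[2]=9 > arr[3]=8
(2, 5): arr[2]=9 > arr[5]=5
(3, 5): arr[3]=8 > arr[5]=5
(4, 5): arr[4]=12 > arr[5]=5

Total inversions: 11

The array has 11 inversion(s): (0,2), (0,3), (0,5), (1,2), (1,3), (1,4), (1,5), (2,3), (2,5), (3,5), (4,5). Each pair (i,j) satisfies i < j and arr[i] > arr[j].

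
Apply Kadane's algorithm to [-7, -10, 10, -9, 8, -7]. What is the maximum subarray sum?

Using Kadane's algorithm on [-7, -10, 10, -9, 8, -7]:

Scanning through the array:
Position 1 (value -10): max_ending_here = -10, max_so_far = -7
Position 2 (value 10): max_ending_here = 10, max_so_far = 10
Position 3 (value -9): max_ending_here = 1, max_so_far = 10
Position 4 (value 8): max_ending_here = 9, max_so_far = 10
Position 5 (value -7): max_ending_here = 2, max_so_far = 10

Maximum subarray: [10]
Maximum sum: 10

The maximum subarray is [10] with sum 10. This subarray runs from index 2 to index 2.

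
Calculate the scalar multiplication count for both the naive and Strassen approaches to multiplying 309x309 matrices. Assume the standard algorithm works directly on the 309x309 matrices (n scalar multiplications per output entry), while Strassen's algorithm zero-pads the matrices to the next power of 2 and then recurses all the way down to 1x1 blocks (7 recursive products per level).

Matrix multiplication for 309x309 matrices:

Strassen's algorithm requires power-of-2 dimensions. Pad 309x309 to 512x512 (next power of 2).

Standard algorithm: 309^3 = 29503629 multiplications
Strassen's algorithm: 7^(log2(512)) = 7^9 = 40353607 multiplications
Difference: 29503629 - 40353607 = -10849978 (Strassen uses MORE here due to padding overhead — for small or just-over-power-of-2 n, padding can outweigh the per-level savings)

Standard: 29503629 multiplications (309^3). Strassen: 40353607 multiplications (7^9, after padding to 512x512). Strassen reduces 8 recursive multiplications to 7 at each level.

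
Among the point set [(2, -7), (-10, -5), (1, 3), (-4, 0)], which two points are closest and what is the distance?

Computing all pairwise distances among 4 points:

d((2, -7), (-10, -5)) = 12.1655
d((2, -7), (1, 3)) = 10.0499
d((2, -7), (-4, 0)) = 9.2195
d((-10, -5), (1, 3)) = 13.6015
d((-10, -5), (-4, 0)) = 7.8102
d((1, 3), (-4, 0)) = 5.831 <-- minimum

Closest pair: (1, 3) and (-4, 0) with distance 5.831

The closest pair is (1, 3) and (-4, 0) with Euclidean distance 5.831. For 4 points, brute-force pairwise comparison is shown above. For large n, the divide-and-conquer algorithm (sort by x, recurse on halves, check the dividing strip) achieves O(n log n).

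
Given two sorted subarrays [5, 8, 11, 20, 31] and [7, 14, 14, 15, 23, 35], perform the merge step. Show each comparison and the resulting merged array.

Merging process:

Compare 5 vs 7: take 5 from left. Merged: [5]
Compare 8 vs 7: take 7 from right. Merged: [5, 7]
Compare 8 vs 14: take 8 from left. Merged: [5, 7, 8]
Compare 11 vs 14: take 11 from left. Merged: [5, 7, 8, 11]
Compare 20 vs 14: take 14 from right. Merged: [5, 7, 8, 11, 14]
Compare 20 vs 14: take 14 from right. Merged: [5, 7, 8, 11, 14, 14]
Compare 20 vs 15: take 15 from right. Merged: [5, 7, 8, 11, 14, 14, 15]
Compare 20 vs 23: take 20 from left. Merged: [5, 7, 8, 11, 14, 14, 15, 20]
Compare 31 vs 23: take 23 from right. Merged: [5, 7, 8, 11, 14, 14, 15, 20, 23]
Compare 31 vs 35: take 31 from left. Merged: [5, 7, 8, 11, 14, 14, 15, 20, 23, 31]
Append remaining from right: [35]. Merged: [5, 7, 8, 11, 14, 14, 15, 20, 23, 31, 35]

Final merged array: [5, 7, 8, 11, 14, 14, 15, 20, 23, 31, 35]
Total comparisons: 10

The merged array is [5, 7, 8, 11, 14, 14, 15, 20, 23, 31, 35], requiring 10 comparisons. The merge step runs in O(n) time where n is the total number of elements.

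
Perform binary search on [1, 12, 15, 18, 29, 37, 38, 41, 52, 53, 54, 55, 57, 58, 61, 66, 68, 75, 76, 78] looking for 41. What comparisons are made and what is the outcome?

Binary search for 41 in [1, 12, 15, 18, 29, 37, 38, 41, 52, 53, 54, 55, 57, 58, 61, 66, 68, 75, 76, 78]:

lo=0, hi=19, mid=9, arr[mid]=53 -> 53 > 41, search left half
lo=0, hi=8, mid=4, arr[mid]=29 -> 29 < 41, search right half
lo=5, hi=8, mid=6, arr[mid]=38 -> 38 < 41, search right half
lo=7, hi=8, mid=7, arr[mid]=41 -> Found target at index 7!

Binary search finds 41 at index 7 after 4 comparisons. The search repeatedly halves the search space by comparing with the middle element.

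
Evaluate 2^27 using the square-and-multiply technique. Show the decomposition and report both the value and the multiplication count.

Computing 2^27 by squaring (build up from 2^1; each line after the first costs one multiplication):

2^1 = 2
2^2 = (2^1)^2 = 2^2 = 4
2^3 = 2 * 2^2 = 2 * 4 = 8
2^6 = (2^3)^2 = 8^2 = 64
2^12 = (2^6)^2 = 64^2 = 4096
2^13 = 2 * 2^12 = 2 * 4096 = 8192
2^26 = (2^13)^2 = 8192^2 = 67108864
2^27 = 2 * 2^26 = 2 * 67108864 = 134217728

Result: 134217728
Multiplications needed: 7 (7 lines after 2^1)

2^27 = 134217728. Using exponentiation by squaring, this requires 7 multiplications. The key idea: if the exponent is even, square the half-power; if odd, multiply by the base once.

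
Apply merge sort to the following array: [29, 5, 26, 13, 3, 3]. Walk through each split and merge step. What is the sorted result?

Merge sort trace:

Split: [29, 5, 26, 13, 3, 3] -> [29, 5, 26] and [13, 3, 3]
  Split: [29, 5, 26] -> [29] and [5, 26]
    Split: [5, 26] -> [5] and [26]
    Merge: [5] + [26] -> [5, 26]
  Merge: [29] + [5, 26] -> [5, 26, 29]
  Split: [13, 3, 3] -> [13] and [3, 3]
    Split: [3, 3] -> [3] and [3]
    Merge: [3] + [3] -> [3, 3]
  Merge: [13] + [3, 3] -> [3, 3, 13]
Merge: [5, 26, 29] + [3, 3, 13] -> [3, 3, 5, 13, 26, 29]

Final sorted array: [3, 3, 5, 13, 26, 29]

The merge sort proceeds by recursively splitting the array and merging sorted halves.
After all merges, the sorted array is [3, 3, 5, 13, 26, 29].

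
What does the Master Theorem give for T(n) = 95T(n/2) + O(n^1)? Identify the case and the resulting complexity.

Master Theorem for T(n) = 95T(n/2) + O(n^1):

a = 95, b = 2, c = 1
log_b(a) = log_2(95) = 6.5699

Case 1: c = 1 < log_2(95) = 6.5699
T(n) = O(n^(log_2 95))

For T(n) = 95T(n/2) + O(n^1): log_2(95) = 6.5699. This is Case 1 of the Master Theorem (c < log_b(a), work dominated by leaves), giving O(n^(log_2 95)).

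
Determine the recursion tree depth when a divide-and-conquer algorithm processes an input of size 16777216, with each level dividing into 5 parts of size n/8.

For divide and conquer with division factor 8:

Problem sizes at each level:
Level 0: 16777216
Level 1: 2097152
Level 2: 262144
Level 3: 32768
Level 4: 4096
Level 5: 512
Level 6: 64
Level 7: 8
Level 8: 1

The root is level 0 and the size-1 base case is level 8 (the tree spans levels 0 through 8, i.e. 9 levels counting the root), so the depth is the number of divisions: log_8(16777216) = 8

The recursion tree depth is log_8(16777216) = 8. At each level, the problem size is divided by 8, so it takes 8 divisions to reduce to a base case of size 1. The algorithm makes 5 recursive calls at each level.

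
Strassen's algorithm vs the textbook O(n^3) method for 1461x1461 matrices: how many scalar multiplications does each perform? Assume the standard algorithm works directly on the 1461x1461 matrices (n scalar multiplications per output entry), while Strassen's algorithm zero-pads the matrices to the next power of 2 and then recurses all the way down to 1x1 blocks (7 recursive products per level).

Matrix multiplication for 1461x1461 matrices:

Strassen's algorithm requires power-of-2 dimensions. Pad 1461x1461 to 2048x2048 (next power of 2).

Standard algorithm: 1461^3 = 3118535181 multiplications
Strassen's algorithm: 7^(log2(2048)) = 7^11 = 1977326743 multiplications
Savings: 3118535181 - 1977326743 = 1141208438 multiplications

Standard: 3118535181 multiplications (1461^3). Strassen: 1977326743 multiplications (7^11, after padding to 2048x2048). Strassen reduces 8 recursive multiplications to 7 at each level.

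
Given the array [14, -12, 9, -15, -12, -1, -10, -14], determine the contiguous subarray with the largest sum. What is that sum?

Using Kadane's algorithm on [14, -12, 9, -15, -12, -1, -10, -14]:

Scanning through the array:
Position 1 (value -12): max_ending_here = 2, max_so_far = 14
Position 2 (value 9): max_ending_here = 11, max_so_far = 14
Position 3 (value -15): max_ending_here = -4, max_so_far = 14
Position 4 (value -12): max_ending_here = -12, max_so_far = 14
Position 5 (value -1): max_ending_here = -1, max_so_far = 14
Position 6 (value -10): max_ending_here = -10, max_so_far = 14
Position 7 (value -14): max_ending_here = -14, max_so_far = 14

Maximum subarray: [14]
Maximum sum: 14

The maximum subarray is [14] with sum 14. This subarray runs from index 0 to index 0.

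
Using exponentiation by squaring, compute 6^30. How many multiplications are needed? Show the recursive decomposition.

Computing 6^30 by squaring (build up from 6^1; each line after the first costs one multiplication):

6^1 = 6
6^2 = (6^1)^2 = 6^2 = 36
6^3 = 6 * 6^2 = 6 * 36 = 216
6^6 = (6^3)^2 = 216^2 = 46656
6^7 = 6 * 6^6 = 6 * 46656 = 279936
6^14 = (6^7)^2 = 279936^2 = 78364164096
6^15 = 6 * 6^14 = 6 * 78364164096 = 470184984576
6^30 = (6^15)^2 = 470184984576^2 = 221073919720733357899776

Result: 221073919720733357899776
Multiplications needed: 7 (7 lines after 6^1)

6^30 = 221073919720733357899776. Using exponentiation by squaring, this requires 7 multiplications. The key idea: if the exponent is even, square the half-power; if odd, multiply by the base once.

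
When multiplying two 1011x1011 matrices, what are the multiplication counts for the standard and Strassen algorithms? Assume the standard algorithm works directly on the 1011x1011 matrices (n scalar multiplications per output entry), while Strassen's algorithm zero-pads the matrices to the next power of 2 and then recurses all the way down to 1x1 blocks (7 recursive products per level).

Matrix multiplication for 1011x1011 matrices:

Strassen's algorithm requires power-of-2 dimensions. Pad 1011x1011 to 1024x1024 (next power of 2).

Standard algorithm: 1011^3 = 1033364331 multiplications
Strassen's algorithm: 7^(log2(1024)) = 7^10 = 282475249 multiplications
Savings: 1033364331 - 282475249 = 750889082 multiplications

Standard: 1033364331 multiplications (1011^3). Strassen: 282475249 multiplications (7^10, after padding to 1024x1024). Strassen reduces 8 recursive multiplications to 7 at each level.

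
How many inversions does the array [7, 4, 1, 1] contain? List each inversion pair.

Finding inversions in [7, 4, 1, 1]:

(0, 1): arr[0]=7 > arr[1]=4
(0, 2): arr[0]=7 > arr[2]=1
(0, 3): arr[0]=7 > arr[3]=1
(1, 2): arr[1]=4 > arr[2]=1
(1, 3): arr[1]=4 > arr[3]=1

Total inversions: 5

The array has 5 inversion(s): (0,1), (0,2), (0,3), (1,2), (1,3). Each pair (i,j) satisfies i < j and arr[i] > arr[j].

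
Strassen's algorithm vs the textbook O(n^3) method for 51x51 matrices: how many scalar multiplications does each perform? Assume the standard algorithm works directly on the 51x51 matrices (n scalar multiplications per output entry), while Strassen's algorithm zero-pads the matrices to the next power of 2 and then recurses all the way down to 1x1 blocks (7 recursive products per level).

Matrix multiplication for 51x51 matrices:

Strassen's algorithm requires power-of-2 dimensions. Pad 51x51 to 64x64 (next power of 2).

Standard algorithm: 51^3 = 132651 multiplications
Strassen's algorithm: 7^(log2(64)) = 7^6 = 117649 multiplications
Savings: 132651 - 117649 = 15002 multiplications

Standard: 132651 multiplications (51^3). Strassen: 117649 multiplications (7^6, after padding to 64x64). Strassen reduces 8 recursive multiplications to 7 at each level.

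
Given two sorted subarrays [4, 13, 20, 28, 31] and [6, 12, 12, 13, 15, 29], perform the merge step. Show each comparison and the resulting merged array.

Merging process:

Compare 4 vs 6: take 4 from left. Merged: [4]
Compare 13 vs 6: take 6 from right. Merged: [4, 6]
Compare 13 vs 12: take 12 from right. Merged: [4, 6, 12]
Compare 13 vs 12: take 12 from right. Merged: [4, 6, 12, 12]
Compare 13 vs 13: take 13 from left. Merged: [4, 6, 12, 12, 13]
Compare 20 vs 13: take 13 from right. Merged: [4, 6, 12, 12, 13, 13]
Compare 20 vs 15: take 15 from right. Merged: [4, 6, 12, 12, 13, 13, 15]
Compare 20 vs 29: take 20 from left. Merged: [4, 6, 12, 12, 13, 13, 15, 20]
Compare 28 vs 29: take 28 from left. Merged: [4, 6, 12, 12, 13, 13, 15, 20, 28]
Compare 31 vs 29: take 29 from right. Merged: [4, 6, 12, 12, 13, 13, 15, 20, 28, 29]
Append remaining from left: [31]. Merged: [4, 6, 12, 12, 13, 13, 15, 20, 28, 29, 31]

Final merged array: [4, 6, 12, 12, 13, 13, 15, 20, 28, 29, 31]
Total comparisons: 10

The merged array is [4, 6, 12, 12, 13, 13, 15, 20, 28, 29, 31], requiring 10 comparisons. The merge step runs in O(n) time where n is the total number of elements.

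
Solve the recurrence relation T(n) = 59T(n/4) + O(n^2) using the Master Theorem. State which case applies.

Master Theorem for T(n) = 59T(n/4) + O(n^2):

a = 59, b = 4, c = 2
log_b(a) = log_4(59) = 2.9413

Case 1: c = 2 < log_4(59) = 2.9413
T(n) = O(n^(log_4 59))

For T(n) = 59T(n/4) + O(n^2): log_4(59) = 2.9413. This is Case 1 of the Master Theorem (c < log_b(a), work dominated by leaves), giving O(n^(log_4 59)).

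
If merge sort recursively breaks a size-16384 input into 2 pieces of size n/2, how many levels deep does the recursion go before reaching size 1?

For divide and conquer with division factor 2:

Problem sizes at each level:
Level 0: 16384
Level 1: 8192
Level 2: 4096
Level 3: 2048
Level 4: 1024
Level 5: 512
Level 6: 256
Level 7: 128
Level 8: 64
Level 9: 32
Level 10: 16
Level 11: 8
Level 12: 4
Level 13: 2
Level 14: 1

The root is level 0 and the size-1 base case is level 14 (the tree spans levels 0 through 14, i.e. 15 levels counting the root), so the depth is the number of divisions: log_2(16384) = 14

The recursion tree depth is log_2(16384) = 14. At each level, the problem size is divided by 2, so it takes 14 divisions to reduce to a base case of size 1. The algorithm makes 2 recursive calls at each level.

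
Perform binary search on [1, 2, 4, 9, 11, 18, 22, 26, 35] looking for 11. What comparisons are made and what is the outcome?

Binary search for 11 in [1, 2, 4, 9, 11, 18, 22, 26, 35]:

lo=0, hi=8, mid=4, arr[mid]=11 -> Found target at index 4!

Binary search finds 11 at index 4 after 1 comparisons. The search repeatedly halves the search space by comparing with the middle element.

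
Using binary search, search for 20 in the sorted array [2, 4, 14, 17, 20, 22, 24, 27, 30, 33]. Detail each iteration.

Binary search for 20 in [2, 4, 14, 17, 20, 22, 24, 27, 30, 33]:

lo=0, hi=9, mid=4, arr[mid]=20 -> Found target at index 4!

Binary search finds 20 at index 4 after 1 comparisons. The search repeatedly halves the search space by comparing with the middle element.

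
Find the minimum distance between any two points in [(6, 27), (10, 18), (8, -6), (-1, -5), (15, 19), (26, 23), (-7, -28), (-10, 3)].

Computing all pairwise distances among 8 points:

d((6, 27), (10, 18)) = 9.8489
d((6, 27), (8, -6)) = 33.0606
d((6, 27), (-1, -5)) = 32.7567
d((6, 27), (15, 19)) = 12.0416
d((6, 27), (26, 23)) = 20.3961
d((6, 27), (-7, -28)) = 56.5155
d((6, 27), (-10, 3)) = 28.8444
d((10, 18), (8, -6)) = 24.0832
d((10, 18), (-1, -5)) = 25.4951
d((10, 18), (15, 19)) = 5.099 <-- minimum
d((10, 18), (26, 23)) = 16.7631
d((10, 18), (-7, -28)) = 49.0408
d((10, 18), (-10, 3)) = 25.0
d((8, -6), (-1, -5)) = 9.0554
d((8, -6), (15, 19)) = 25.9615
d((8, -6), (26, 23)) = 34.1321
d((8, -6), (-7, -28)) = 26.6271
d((8, -6), (-10, 3)) = 20.1246
d((-1, -5), (15, 19)) = 28.8444
d((-1, -5), (26, 23)) = 38.8973
d((-1, -5), (-7, -28)) = 23.7697
d((-1, -5), (-10, 3)) = 12.0416
d((15, 19), (26, 23)) = 11.7047
d((15, 19), (-7, -28)) = 51.8941
d((15, 19), (-10, 3)) = 29.6816
d((26, 23), (-7, -28)) = 60.7454
d((26, 23), (-10, 3)) = 41.1825
d((-7, -28), (-10, 3)) = 31.1448

Closest pair: (10, 18) and (15, 19) with distance 5.099

The closest pair is (10, 18) and (15, 19) with Euclidean distance 5.099. For 8 points, brute-force pairwise comparison is shown above. For large n, the divide-and-conquer algorithm (sort by x, recurse on halves, check the dividing strip) achieves O(n log n).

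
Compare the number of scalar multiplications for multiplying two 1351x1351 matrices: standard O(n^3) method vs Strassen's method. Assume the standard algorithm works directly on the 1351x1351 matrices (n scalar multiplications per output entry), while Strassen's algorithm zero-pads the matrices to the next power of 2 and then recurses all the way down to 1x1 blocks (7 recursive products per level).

Matrix multiplication for 1351x1351 matrices:

Strassen's algorithm requires power-of-2 dimensions. Pad 1351x1351 to 2048x2048 (next power of 2).

Standard algorithm: 1351^3 = 2465846551 multiplications
Strassen's algorithm: 7^(log2(2048)) = 7^11 = 1977326743 multiplications
Savings: 2465846551 - 1977326743 = 488519808 multiplications

Standard: 2465846551 multiplications (1351^3). Strassen: 1977326743 multiplications (7^11, after padding to 2048x2048). Strassen reduces 8 recursive multiplications to 7 at each level.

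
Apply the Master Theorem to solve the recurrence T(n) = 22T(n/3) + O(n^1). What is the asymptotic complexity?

Master Theorem for T(n) = 22T(n/3) + O(n^1):

a = 22, b = 3, c = 1
log_b(a) = log_3(22) = 2.8136

Case 1: c = 1 < log_3(22) = 2.8136
T(n) = O(n^(log_3 22))

For T(n) = 22T(n/3) + O(n^1): log_3(22) = 2.8136. This is Case 1 of the Master Theorem (c < log_b(a), work dominated by leaves), giving O(n^(log_3 22)).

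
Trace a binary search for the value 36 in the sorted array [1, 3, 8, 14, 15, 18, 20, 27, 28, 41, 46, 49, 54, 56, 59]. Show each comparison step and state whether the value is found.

Binary search for 36 in [1, 3, 8, 14, 15, 18, 20, 27, 28, 41, 46, 49, 54, 56, 59]:

lo=0, hi=14, mid=7, arr[mid]=27 -> 27 < 36, search right half
lo=8, hi=14, mid=11, arr[mid]=49 -> 49 > 36, search left half
lo=8, hi=10, mid=9, arr[mid]=41 -> 41 > 36, search left half
lo=8, hi=8, mid=8, arr[mid]=28 -> 28 < 36, search right half
lo=9 > hi=8, target 36 not found

Binary search determines that 36 is not in the array after 4 comparisons. The search space was exhausted without finding the target.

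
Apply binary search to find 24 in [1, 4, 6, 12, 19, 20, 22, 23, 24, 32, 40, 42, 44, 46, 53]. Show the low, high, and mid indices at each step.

Binary search for 24 in [1, 4, 6, 12, 19, 20, 22, 23, 24, 32, 40, 42, 44, 46, 53]:

lo=0, hi=14, mid=7, arr[mid]=23 -> 23 < 24, search right half
lo=8, hi=14, mid=11, arr[mid]=42 -> 42 > 24, search left half
lo=8, hi=10, mid=9, arr[mid]=32 -> 32 > 24, search left half
lo=8, hi=8, mid=8, arr[mid]=24 -> Found target at index 8!

Binary search finds 24 at index 8 after 4 comparisons. The search repeatedly halves the search space by comparing with the middle element.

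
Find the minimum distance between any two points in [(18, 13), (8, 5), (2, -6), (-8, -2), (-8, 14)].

Computing all pairwise distances among 5 points:

d((18, 13), (8, 5)) = 12.8062
d((18, 13), (2, -6)) = 24.8395
d((18, 13), (-8, -2)) = 30.0167
d((18, 13), (-8, 14)) = 26.0192
d((8, 5), (2, -6)) = 12.53
d((8, 5), (-8, -2)) = 17.4642
d((8, 5), (-8, 14)) = 18.3576
d((2, -6), (-8, -2)) = 10.7703 <-- minimum
d((2, -6), (-8, 14)) = 22.3607
d((-8, -2), (-8, 14)) = 16.0

Closest pair: (2, -6) and (-8, -2) with distance 10.7703

The closest pair is (2, -6) and (-8, -2) with Euclidean distance 10.7703. For 5 points, brute-force pairwise comparison is shown above. For large n, the divide-and-conquer algorithm (sort by x, recurse on halves, check the dividing strip) achieves O(n log n).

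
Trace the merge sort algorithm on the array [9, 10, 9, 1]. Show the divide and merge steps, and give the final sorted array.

Merge sort trace:

Split: [9, 10, 9, 1] -> [9, 10] and [9, 1]
  Split: [9, 10] -> [9] and [10]
  Merge: [9] + [10] -> [9, 10]
  Split: [9, 1] -> [9] and [1]
  Merge: [9] + [1] -> [1, 9]
Merge: [9, 10] + [1, 9] -> [1, 9, 9, 10]

Final sorted array: [1, 9, 9, 10]

The merge sort proceeds by recursively splitting the array and merging sorted halves.
After all merges, the sorted array is [1, 9, 9, 10].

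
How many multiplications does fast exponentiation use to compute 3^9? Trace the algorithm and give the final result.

Computing 3^9 by squaring (build up from 3^1; each line after the first costs one multiplication):

3^1 = 3
3^2 = (3^1)^2 = 3^2 = 9
3^4 = (3^2)^2 = 9^2 = 81
3^8 = (3^4)^2 = 81^2 = 6561
3^9 = 3 * 3^8 = 3 * 6561 = 19683

Result: 19683
Multiplications needed: 4 (4 lines after 3^1)

3^9 = 19683. Using exponentiation by squaring, this requires 4 multiplications. The key idea: if the exponent is even, square the half-power; if odd, multiply by the base once.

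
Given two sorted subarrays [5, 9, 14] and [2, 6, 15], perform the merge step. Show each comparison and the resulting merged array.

Merging process:

Compare 5 vs 2: take 2 from right. Merged: [2]
Compare 5 vs 6: take 5 from left. Merged: [2, 5]
Compare 9 vs 6: take 6 from right. Merged: [2, 5, 6]
Compare 9 vs 15: take 9 from left. Merged: [2, 5, 6, 9]
Compare 14 vs 15: take 14 from left. Merged: [2, 5, 6, 9, 14]
Append remaining from right: [15]. Merged: [2, 5, 6, 9, 14, 15]

Final merged array: [2, 5, 6, 9, 14, 15]
Total comparisons: 5

The merged array is [2, 5, 6, 9, 14, 15], requiring 5 comparisons. The merge step runs in O(n) time where n is the total number of elements.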